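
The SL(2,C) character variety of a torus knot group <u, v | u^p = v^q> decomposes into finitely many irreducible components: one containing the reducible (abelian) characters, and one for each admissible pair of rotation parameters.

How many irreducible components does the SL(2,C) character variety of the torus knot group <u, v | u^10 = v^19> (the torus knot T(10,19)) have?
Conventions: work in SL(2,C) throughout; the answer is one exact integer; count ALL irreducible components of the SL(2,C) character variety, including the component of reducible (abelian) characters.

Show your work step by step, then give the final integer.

For T(10,19): irreducibility forces the central element u^10 = v^19 to one of +I, -I.
So on each irreducible component the traces are pinned: tr(u) = 2*cos(pi*alpha/10) with 1 <= alpha <= 9, tr(v) = 2*cos(pi*beta/19) with 1 <= beta <= 18.
Consistency of u^10 = (-1)^alpha I with v^19 = (-1)^beta I forces alpha = beta (mod 2).
Enumerate parity-matched pairs: 5*9 odd-odd plus 4*9 even-even gives 81.
That is 81 components of irreducible characters, and with the reducible (abelian) component the total is 82.

82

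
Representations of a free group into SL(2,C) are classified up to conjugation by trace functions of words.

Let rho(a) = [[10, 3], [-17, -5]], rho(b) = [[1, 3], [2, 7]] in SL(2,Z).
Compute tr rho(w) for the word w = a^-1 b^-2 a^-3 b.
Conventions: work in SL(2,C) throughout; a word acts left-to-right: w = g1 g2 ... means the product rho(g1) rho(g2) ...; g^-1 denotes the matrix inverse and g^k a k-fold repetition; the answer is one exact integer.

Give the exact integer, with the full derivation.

-1502962

rho(a^-1) = [[-5, -3], [17, 10]]
... * rho(b^-1) = [[7, -3], [-2, 1]]  ->  [[-29, 12], [99, -41]]
... * rho(b^-1) = [[7, -3], [-2, 1]]  ->  [[-227, 99], [775, -338]]
... * rho(a^-1) = [[-5, -3], [17, 10]]  ->  [[2818, 1671], [-9621, -5705]]
... * rho(a^-1) = [[-5, -3], [17, 10]]  ->  [[14317, 8256], [-48880, -28187]]
... * rho(a^-1) = [[-5, -3], [17, 10]]  ->  [[68767, 39609], [-234779, -135230]]
... * rho(b) = [[1, 3], [2, 7]]  ->  [[147985, 483564], [-505239, -1650947]]
tr = 147985 + -1650947 = -1502962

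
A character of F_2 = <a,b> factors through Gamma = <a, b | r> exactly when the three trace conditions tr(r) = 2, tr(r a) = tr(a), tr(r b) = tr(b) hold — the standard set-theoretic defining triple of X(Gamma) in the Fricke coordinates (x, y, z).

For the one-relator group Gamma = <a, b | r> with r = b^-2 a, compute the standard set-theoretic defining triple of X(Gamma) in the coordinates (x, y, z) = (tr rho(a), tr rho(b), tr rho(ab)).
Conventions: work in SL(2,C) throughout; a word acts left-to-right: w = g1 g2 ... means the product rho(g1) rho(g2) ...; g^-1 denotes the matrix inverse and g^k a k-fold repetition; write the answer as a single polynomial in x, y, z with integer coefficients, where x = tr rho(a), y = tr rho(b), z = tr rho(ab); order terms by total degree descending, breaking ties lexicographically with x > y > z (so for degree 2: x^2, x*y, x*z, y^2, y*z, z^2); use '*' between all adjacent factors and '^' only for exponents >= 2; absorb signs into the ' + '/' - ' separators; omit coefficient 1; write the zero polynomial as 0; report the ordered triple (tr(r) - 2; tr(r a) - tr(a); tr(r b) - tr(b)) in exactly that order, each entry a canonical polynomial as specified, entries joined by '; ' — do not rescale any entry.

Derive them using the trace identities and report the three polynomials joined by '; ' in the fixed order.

x*y^2 - y*z - x - 2; x^2*y^2 - x*y*z - x^2 - y^2 - x + 2; x*y - y - z

trace(a b^-1) = trace(a)*trace(b) - trace(a b)  (eliminate b^-1) = x*y - z
trace(b^-2 a) = trace(a b^-1)*trace(b) - trace(a)  (eliminate b^-1) = x*y^2 - y*z - x
use: trace(a^2) = trace(a)*trace(a) - trace(1)  (reduce the a square) = x^2 - 2
apply: trace(a^2 b) = trace(a)*trace(b a) - trace(b)  (reduce the a square) = x*z - y
use: trace(a^2 b^-1) = trace(a^2)*trace(b) - trace(a^2 b)  (eliminate b^-1) = x^2*y - x*z - y
trace(b^-2 a^2) = trace(a^2 b^-1)*trace(b) - trace(a^2)  (eliminate b^-1) = x^2*y^2 - x*y*z - x^2 - y^2 + 2
assemble the triple (trace(r) - 2; trace(r a) - x; trace(r b) - y)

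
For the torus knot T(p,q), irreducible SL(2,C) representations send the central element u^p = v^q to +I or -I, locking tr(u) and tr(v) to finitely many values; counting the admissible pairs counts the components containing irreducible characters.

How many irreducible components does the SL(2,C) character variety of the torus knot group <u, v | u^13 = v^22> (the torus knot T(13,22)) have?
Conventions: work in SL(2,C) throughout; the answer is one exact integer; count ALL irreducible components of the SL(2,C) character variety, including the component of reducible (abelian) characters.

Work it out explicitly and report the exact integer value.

In the torus knot group T(13,22), u^13 = v^22 is central, so an irreducible representation sends it to +I or -I (Schur).
This locks tr(u) to 2*cos(pi*alpha/13), alpha in 1..12, and tr(v) to 2*cos(pi*beta/22), beta in 1..21, on each component of irreducible characters.
u^13 = (-1)^alpha I and v^22 = (-1)^beta I must agree, so alpha and beta have equal parity.
count pairs: odd alpha (6 choices) x odd beta (11), plus even alpha (6) x even beta (10): 6*11 + 6*10 = 126.
components with irreducible characters: 126; plus the single component of reducible (abelian) characters: total 127.

127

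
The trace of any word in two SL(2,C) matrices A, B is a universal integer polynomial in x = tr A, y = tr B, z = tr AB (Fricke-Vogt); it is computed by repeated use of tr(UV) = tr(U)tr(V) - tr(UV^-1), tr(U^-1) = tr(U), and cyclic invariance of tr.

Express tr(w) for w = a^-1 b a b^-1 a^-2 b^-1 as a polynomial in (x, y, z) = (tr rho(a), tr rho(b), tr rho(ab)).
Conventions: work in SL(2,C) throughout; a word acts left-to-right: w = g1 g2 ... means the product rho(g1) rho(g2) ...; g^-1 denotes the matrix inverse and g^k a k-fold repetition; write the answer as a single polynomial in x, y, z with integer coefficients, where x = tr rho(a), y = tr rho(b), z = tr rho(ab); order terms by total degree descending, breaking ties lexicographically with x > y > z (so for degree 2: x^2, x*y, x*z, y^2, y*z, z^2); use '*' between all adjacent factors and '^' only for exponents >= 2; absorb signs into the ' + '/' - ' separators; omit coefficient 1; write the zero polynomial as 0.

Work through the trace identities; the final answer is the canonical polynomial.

and tr(a^-1) = tr(a) = x
tr(a^-1 b) = tr(b)*tr(a) - tr(b a)  (eliminate a^-1) = x*y - z
and tr(b^-1 a^-1) = tr(a^-1)*tr(b) - tr(a^-1 b)  (eliminate b^-1) = z
next, tr(b a b) = tr(b)*tr(a b) - tr(a)  (reduce the b square) = y*z - x
and tr(a b a b) = tr(a b)*tr(a b) - tr(1)  (split on a) = z^2 - 2
tr(a b a) = tr(a)*tr(b a) - tr(b)  (reduce the a square) = x*z - y
next, tr(b a b a b) = tr(b)*tr(a b a b) - tr(a b a)  (reduce the b square) = y*z^2 - x*z - y
and tr(b a b a b a) = tr(b a)*tr(b a b a) - tr(b^-1 a^-1)  (split on b) = z^3 - 3*z
next, tr(a^-1 b a b a b) = tr(b a b a b)*tr(a) - tr(b a b a b a)  (eliminate a^-1) = x*y*z^2 - x^2*z - z^3 - x*y + 3*z
and tr(a b a b^-1 a^-1 b) = tr(a^-1 b a b a)*tr(b) - tr(a^-1 b a b a b)  (eliminate b^-1) = -x*y*z^2 + x^2*z + y^2*z + z^3 - 3*z
and tr(b^-1 a b a b^-1 a^-1) = tr(a b a b^-1 a^-1)*tr(b) - tr(a b a b^-1 a^-1 b)  (eliminate b^-1) = x*y*z^2 - x^2*z - y^2*z - z^3 + x*y + 3*z
tr(a b a b^-1) = tr(a b a)*tr(b) - tr(a b a b)  (eliminate b^-1) = x*y*z - y^2 - z^2 + 2
tr(b^-1 a b a b^-1) = tr(a b a b^-1)*tr(b) - tr(a b a)  (eliminate b^-1) = x*y^2*z - y^3 - y*z^2 - x*z + 3*y
and tr(b a b^-1 a^-2 b^-1 a) = tr(b^-1 a b a b^-1 a^-1)*tr(a) - tr(b^-1 a b a b^-1)  (eliminate a^-1) = x^2*y*z^2 - x^3*z - 2*x*y^2*z - x*z^3 + x^2*y + y^3 + y*z^2 + 4*x*z - 3*y
next, tr(a^-1 b a b^-1 a^-2 b^-1) = tr(b a b^-1 a^-2 b^-1)*tr(a) - tr(b a b^-1 a^-2 b^-1 a)  (eliminate a^-1) = -x^2*y*z^2 + x^3*z + 2*x*y^2*z + x*z^3 - x^2*y - y^3 - y*z^2 - 3*x*z + 3*y

-x^2*y*z^2 + x^3*z + 2*x*y^2*z + x*z^3 - x^2*y - y^3 - y*z^2 - 3*x*z + 3*y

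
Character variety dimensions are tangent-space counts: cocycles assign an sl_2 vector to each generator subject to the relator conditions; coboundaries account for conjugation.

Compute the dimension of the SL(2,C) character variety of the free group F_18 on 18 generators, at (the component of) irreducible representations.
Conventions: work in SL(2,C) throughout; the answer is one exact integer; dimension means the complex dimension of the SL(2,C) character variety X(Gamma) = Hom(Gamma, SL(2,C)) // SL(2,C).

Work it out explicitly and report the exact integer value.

51

The free group F_18: 18 generators, no relators.
A cocycle picks one sl_2 vector per generator freely, giving dim Z^1 = 3*18 = 54.
Irreducibility makes the coboundary map sl_2 -> Z^1 injective (trivial centralizer), so dim B^1 = 3.
dim H^1 = 54 - 3 = 51, which is dim X.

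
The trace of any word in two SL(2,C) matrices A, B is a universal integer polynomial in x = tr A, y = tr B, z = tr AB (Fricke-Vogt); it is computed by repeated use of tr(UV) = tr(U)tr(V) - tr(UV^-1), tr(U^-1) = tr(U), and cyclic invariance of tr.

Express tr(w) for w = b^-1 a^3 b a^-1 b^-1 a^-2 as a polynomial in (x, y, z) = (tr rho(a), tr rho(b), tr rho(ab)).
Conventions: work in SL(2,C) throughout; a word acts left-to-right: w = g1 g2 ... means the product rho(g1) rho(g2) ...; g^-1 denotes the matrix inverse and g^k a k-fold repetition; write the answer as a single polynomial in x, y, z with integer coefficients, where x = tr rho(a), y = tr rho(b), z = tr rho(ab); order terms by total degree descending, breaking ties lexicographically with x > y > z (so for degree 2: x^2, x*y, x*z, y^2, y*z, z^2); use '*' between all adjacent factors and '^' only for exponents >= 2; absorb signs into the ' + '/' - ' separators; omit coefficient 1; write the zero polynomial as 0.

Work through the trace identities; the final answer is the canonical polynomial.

-x^4*y*z^2 + x^5*z + 2*x^3*y^2*z + x^3*z^3 - x^4*y - x^2*y^3 - 5*x^3*z - 2*x*y^2*z - x*z^3 + 5*x^2*y + y^3 + y*z^2 + 4*x*z - 3*y

trace(a b a) = trace(a)*trace(b a) - trace(b)   [square of a] = x*z - y
trace(a^3 b) = trace(a)*trace(a b a) - trace(a b)   [square of a] = x^2*z - x*y - z
trace(a^2) = trace(a)*trace(a) - trace(1)   [square of a] = x^2 - 2
use: trace(a^3) = trace(a)*trace(a^2) - trace(a)   [square of a] = x^3 - 3*x
use: trace(b a^3 b) = trace(b)*trace(a^3 b) - trace(a^3)   [square of b] = x^2*y*z - x^3 - x*y^2 - y*z + 3*x
trace(b a b a) = trace(b a)*trace(b a) - trace(1)   [split at a repeated b] = z^2 - 2
apply: trace(b a b) = trace(b)*trace(a b) - trace(a)   [square of b] = y*z - x
trace(b a b a^2) = trace(a)*trace(b a b a) - trace(b a b)   [square of a] = x*z^2 - y*z - x
trace(b a^3 b a) = trace(a)*trace(b a b a^2) - trace(b a b a)   [square of a] = x^2*z^2 - x*y*z - x^2 - z^2 + 2
trace(a^-1 b a^3 b) = trace(b a^3 b)*trace(a) - trace(b a^3 b a)   [inverse elimination on a] = x^3*y*z - x^4 - x^2*y^2 - x^2*z^2 + 4*x^2 + z^2 - 2
trace(a^3 b a^-2 b) = trace(a^-1 b a^3 b)*trace(a) - trace(a^-1 b a^3 b a)   [inverse elimination on a] = x^4*y*z - x^5 - x^3*y^2 - x^3*z^2 - x^2*y*z + 5*x^3 + x*y^2 + x*z^2 + y*z - 5*x
trace(a^-2 b^-1 a^3 b) = trace(a^3 b a^-2)*trace(b) - trace(a^3 b a^-2 b)   [inverse elimination on b] = -x^4*y*z + x^5 + x^3*y^2 + x^3*z^2 + x^2*y*z - 5*x^3 - x*y^2 - x*z^2 + 5*x
apply: trace(a^-1 b^-1 a^3 b) = trace(a^3 b a^-1)*trace(b) - trace(a^3 b a^-1 b)   [inverse elimination on b] = -x^3*y*z + x^4 + x^2*y^2 + x^2*z^2 + x*y*z - 4*x^2 - y^2 - z^2 + 2
apply: trace(a^-2 b^-1 a^3 b a^-1) = trace(a^-2 b^-1 a^3 b)*trace(a) - trace(a^-2 b^-1 a^3 b a)   [inverse elimination on a] = -x^5*y*z + x^6 + x^4*y^2 + x^4*z^2 + 2*x^3*y*z - 6*x^4 - 2*x^2*y^2 - 2*x^2*z^2 - x*y*z + 9*x^2 + y^2 + z^2 - 2
trace(a b a^-1 b) = trace(b a b)*trace(a) - trace(b a b a)   [inverse elimination on a] = x*y*z - x^2 - z^2 + 2
apply: trace(b a^3 b^2) = trace(b)*trace(a^3 b^2) - trace(a^3 b)   [square of b] = x^2*y^2*z - x^3*y - x*y^3 - x^2*z - y^2*z + 4*x*y + z
trace(a b a^3) = trace(a)*trace(a b a^2) - trace(a b a)   [square of a] = x^3*z - x^2*y - 2*x*z + y
apply: trace(b a^3 b^2 a) = trace(b)*trace(a b a^3 b) - trace(a b a^3)   [square of b] = x^2*y*z^2 - x^3*z - x*y^2*z - y*z^2 + 2*x*z + y
use: trace(b a^-1 b a^3 b) = trace(b a^3 b^2)*trace(a) - trace(b a^3 b^2 a)   [inverse elimination on a] = x^3*y^2*z - x^4*y - x^2*y^3 - x^2*y*z^2 + 4*x^2*y + y*z^2 - x*z - y
apply: trace(b a b^2 a^2) = trace(b)*trace(a^2 b a b) - trace(a^2 b a)   [square of b] = x*y*z^2 - x^2*z - y^2*z + z
trace(b a b^2 a) = trace(b)*trace(a b a b) - trace(a b a)   [square of b] = y*z^2 - x*z - y
trace(b a^3 b a b) = trace(a)*trace(b a b^2 a^2) - trace(b a b^2 a)   [square of a] = x^2*y*z^2 - x^3*z - x*y^2*z - y*z^2 + 2*x*z + y
apply: trace(b a b a b a) = trace(a b a b)*trace(a b) - trace(b a)   [split at a repeated a] = z^3 - 3*z
apply: trace(a b a b a b a) = trace(a)*trace(b a b a b a) - trace(b a b a b)   [square of a] = x*z^3 - y*z^2 - 2*x*z + y
trace(b a^3 b a b a) = trace(a)*trace(a b a b a b a) - trace(a b a b a b)   [square of a] = x^2*z^3 - x*y*z^2 - 2*x^2*z - z^3 + x*y + 3*z
use: trace(b a^-1 b a^3 b a) = trace(b a^3 b a b)*trace(a) - trace(b a^3 b a b a)   [inverse elimination on a] = x^3*y*z^2 - x^4*z - x^2*y^2*z - x^2*z^3 + 4*x^2*z + z^3 - 3*z
use: trace(a^-1 b a^3 b a^-1 b) = trace(b a^-1 b a^3 b)*trace(a) - trace(b a^-1 b a^3 b a)   [inverse elimination on a] = x^4*y^2*z - x^5*y - x^3*y^3 - 2*x^3*y*z^2 + x^4*z + x^2*y^2*z + x^2*z^3 + 4*x^3*y + x*y*z^2 - 5*x^2*z - z^3 - x*y + 3*z
trace(b a^3 b a^-1 b) = trace(b^2 a^3 b)*trace(a) - trace(b^2 a^3 b a)   [inverse elimination on a] = x^3*y^2*z - x^4*y - x^2*y^3 - x^2*y*z^2 + 4*x^2*y + y*z^2 - x*z - y
use: trace(a^3 b a^-1 b a^-2 b) = trace(a^-1 b a^3 b a^-1 b)*trace(a) - trace(a^-1 b a^3 b a^-1 b a)   [inverse elimination on a] = x^5*y^2*z - x^6*y - x^4*y^3 - 2*x^4*y*z^2 + x^5*z + x^3*z^3 + 5*x^4*y + x^2*y^3 + 2*x^2*y*z^2 - 5*x^3*z - x*z^3 - 5*x^2*y - y*z^2 + 4*x*z + y
trace(a^-2 b^-1 a^3 b a^-1 b) = trace(a^3 b a^-1 b a^-2)*trace(b) - trace(a^3 b a^-1 b a^-2 b)   [inverse elimination on b] = -x^5*y^2*z + x^6*y + x^4*y^3 + 2*x^4*y*z^2 - x^5*z - x^3*z^3 - 5*x^4*y - x^2*y^3 - 2*x^2*y*z^2 + 5*x^3*z + x*y^2*z + x*z^3 + 4*x^2*y - 4*x*z + y
apply: trace(b^-1 a^3 b a^-1 b^-1 a^-2) = trace(a^-2 b^-1 a^3 b a^-1)*trace(b) - trace(a^-2 b^-1 a^3 b a^-1 b)   [inverse elimination on b] = -x^4*y*z^2 + x^5*z + 2*x^3*y^2*z + x^3*z^3 - x^4*y - x^2*y^3 - 5*x^3*z - 2*x*y^2*z - x*z^3 + 5*x^2*y + y^3 + y*z^2 + 4*x*z - 3*y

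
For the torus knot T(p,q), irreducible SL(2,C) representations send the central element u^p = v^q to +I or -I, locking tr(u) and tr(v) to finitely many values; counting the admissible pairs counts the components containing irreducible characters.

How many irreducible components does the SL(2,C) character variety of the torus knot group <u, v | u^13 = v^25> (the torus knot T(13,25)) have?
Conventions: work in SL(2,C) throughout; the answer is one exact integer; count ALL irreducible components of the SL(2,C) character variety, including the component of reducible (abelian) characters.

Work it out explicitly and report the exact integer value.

145

In the torus knot group T(13,25), u^13 = v^25 is central, so an irreducible representation sends it to +I or -I (Schur).
On an irreducible component, tr(u) is locked at 2*cos(pi*alpha/13) for some alpha in 1..12, and tr(v) at 2*cos(pi*beta/25) for some beta in 1..24.
Consistency of u^13 = (-1)^alpha I with v^25 = (-1)^beta I forces alpha = beta (mod 2).
count pairs: odd alpha (6 choices) x odd beta (12), plus even alpha (6) x even beta (12): 6*12 + 6*12 = 144.
Total: 144 irreducible-character components + 1 reducible (abelian) component = 145.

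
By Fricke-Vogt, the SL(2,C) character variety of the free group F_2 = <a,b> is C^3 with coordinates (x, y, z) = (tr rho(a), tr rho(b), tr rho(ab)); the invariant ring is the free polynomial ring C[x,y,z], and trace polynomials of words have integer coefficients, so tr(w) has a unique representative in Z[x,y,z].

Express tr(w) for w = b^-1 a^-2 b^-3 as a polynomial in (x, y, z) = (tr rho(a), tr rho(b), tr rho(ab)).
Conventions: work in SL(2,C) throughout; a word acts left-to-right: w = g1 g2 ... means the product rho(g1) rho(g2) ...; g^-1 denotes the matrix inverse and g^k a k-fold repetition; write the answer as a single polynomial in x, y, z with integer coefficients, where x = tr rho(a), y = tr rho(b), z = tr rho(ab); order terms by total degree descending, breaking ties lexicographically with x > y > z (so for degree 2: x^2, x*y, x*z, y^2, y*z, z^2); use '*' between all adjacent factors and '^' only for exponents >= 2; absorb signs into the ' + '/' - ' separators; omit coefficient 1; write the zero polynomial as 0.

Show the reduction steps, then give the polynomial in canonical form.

x*y^3*z - x^2*y^2 - y^4 - 2*x*y*z + x^2 + 4*y^2 - 2

so tr(a^-1) = tr(a) = x
tr(a^-1 b) = tr(b) tr(a) - tr(b a) = x*y - z
tr(a^-1 b^-1) = tr(a^-1) tr(b) - tr(a^-1 b) = z
tr(b^-2 a^-1) = tr(a^-1 b^-1) tr(b) - tr(a^-1) = y*z - x
so tr(b^-3 a^-1) = tr(b^-2 a^-1) tr(b) - tr(b^-2 a^-1 b) = y^2*z - x*y - z
tr(b^-2) = tr(b^-1) tr(b) - tr(1) = y^2 - 2
reduce: tr(b^-3) = tr(b^-2) tr(b) - tr(b^-1) = y^3 - 3*y
tr(a^-2 b^-3) = tr(b^-3 a^-1) tr(a) - tr(b^-3) = x*y^2*z - x^2*y - y^3 - x*z + 3*y
tr(a^-2 b^-2) = tr(b^-2 a^-1) tr(a) - tr(b^-2) = x*y*z - x^2 - y^2 + 2
tr(b^-1 a^-2 b^-3) = tr(a^-2 b^-3) tr(b) - tr(a^-2 b^-2) = x*y^3*z - x^2*y^2 - y^4 - 2*x*y*z + x^2 + 4*y^2 - 2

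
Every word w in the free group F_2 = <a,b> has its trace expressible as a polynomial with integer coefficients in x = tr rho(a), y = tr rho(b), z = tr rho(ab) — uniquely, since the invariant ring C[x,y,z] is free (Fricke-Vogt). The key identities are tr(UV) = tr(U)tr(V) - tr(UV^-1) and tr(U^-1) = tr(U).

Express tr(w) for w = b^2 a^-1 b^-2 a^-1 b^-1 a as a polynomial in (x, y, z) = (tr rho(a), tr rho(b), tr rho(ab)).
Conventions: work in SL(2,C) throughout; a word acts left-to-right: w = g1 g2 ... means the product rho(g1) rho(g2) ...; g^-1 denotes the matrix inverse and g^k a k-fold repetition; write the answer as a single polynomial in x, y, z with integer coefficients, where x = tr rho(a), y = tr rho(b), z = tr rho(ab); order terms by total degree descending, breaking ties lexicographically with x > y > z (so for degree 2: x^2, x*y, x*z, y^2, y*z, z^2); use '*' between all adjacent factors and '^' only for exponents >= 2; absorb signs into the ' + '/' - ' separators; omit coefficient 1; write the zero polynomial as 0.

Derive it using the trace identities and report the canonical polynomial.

trace(b^2 a) = trace(b) * trace(a b) - trace(a) = y*z - x
trace(b^2) = trace(b) * trace(b) - trace(1) = y^2 - 2
trace(a b^2 a) = trace(a) * trace(b^2 a) - trace(b^2) = x*y*z - x^2 - y^2 + 2
trace(a b a b) = trace(b a) * trace(b a) - trace(1) = z^2 - 2
trace(a b a) = trace(a) * trace(b a) - trace(b) = x*z - y
trace(a b^2 a b) = trace(b) * trace(a b a b) - trace(a b a) = y*z^2 - x*z - y
trace(b^-1 a b^2 a) = trace(a b^2 a) * trace(b) - trace(a b^2 a b) = x*y^2*z - x^2*y - y^3 - y*z^2 + x*z + 3*y
trace(b^-2 a b^2 a) = trace(b^-1 a b^2 a) * trace(b) - trace(b^-1 a b^2 a b) = x*y^3*z - x^2*y^2 - y^4 - y^2*z^2 + x^2 + 4*y^2 - 2
trace(b^-1 a b^2 a^-1 b^-1) = trace(b^-2 a b^2) * trace(a) - trace(b^-2 a b^2 a) = -x*y^3*z + x^2*y^2 + y^4 + y^2*z^2 - 4*y^2 + 2
trace(b a b^2) = trace(b) * trace(a b^2) - trace(a b) = y^2*z - x*y - z
trace(a b^2 a^-1 b) = trace(b a b^2) * trace(a) - trace(b a b^2 a) = x*y^2*z - x^2*y - y*z^2 + y
trace(b^-1 a b^2 a^-1) = trace(a b^2 a^-1) * trace(b) - trace(a b^2 a^-1 b) = -x*y^2*z + x^2*y + y^3 + y*z^2 - 3*y
trace(b^-1 a b^2 a^-1 b^-2) = trace(b^-1 a b^2 a^-1 b^-1) * trace(b) - trace(b^-1 a b^2 a^-1) = -x*y^4*z + x^2*y^3 + y^5 + y^3*z^2 + x*y^2*z - x^2*y - 5*y^3 - y*z^2 + 5*y
trace(a b^3 a) = trace(b) * trace(b a^2 b) - trace(b a^2) = x*y^2*z - x^2*y - y^3 - x*z + 3*y
trace(a b^3 a b) = trace(b) * trace(b a b a b) - trace(b a b a) = y^2*z^2 - x*y*z - y^2 - z^2 + 2
trace(b a b^-1 a b^2) = trace(a b^3 a) * trace(b) - trace(a b^3 a b) = x*y^3*z - x^2*y^2 - y^4 - y^2*z^2 + 4*y^2 + z^2 - 2
trace(a b a^2 b) = trace(a) * trace(b a b a) - trace(b a b) = x*z^2 - y*z - x
trace(a b a^2) = trace(a) * trace(a b a) - trace(a b) = x^2*z - x*y - z
trace(a b^2 a b a) = trace(b) * trace(a b a^2 b) - trace(a b a^2) = x*y*z^2 - x^2*z - y^2*z + z
trace(a b a b a b) = trace(b a b a) * trace(b a) - trace(a b) = z^3 - 3*z
trace(a b^2 a b a b) = trace(b) * trace(a b a b a b) - trace(a b a b a) = y*z^3 - x*z^2 - 2*y*z + x
trace(b a b^-1 a b^2 a) = trace(a b^2 a b a) * trace(b) - trace(a b^2 a b a b) = x*y^2*z^2 - x^2*y*z - y^3*z - y*z^3 + x*z^2 + 3*y*z - x
trace(a b^-1 a b^2 a^-1 b) = trace(b a b^-1 a b^2) * trace(a) - trace(b a b^-1 a b^2 a) = x^2*y^3*z - x^3*y^2 - x*y^4 - 2*x*y^2*z^2 + x^2*y*z + y^3*z + y*z^3 + 4*x*y^2 - 3*y*z - x
trace(b^-1 a b^-1 a b^2 a^-1) = trace(a b^-1 a b^2 a^-1) * trace(b) - trace(a b^-1 a b^2 a^-1 b) = -x^2*y^3*z + x^3*y^2 + x*y^4 + 2*x*y^2*z^2 - x^2*y*z - y^3*z - y*z^3 - 4*x*y^2 + 4*y*z + x
trace(b^-1 a b^2 a^-1 b^-2 a) = trace(b^-1 a b^-1 a b^2 a^-1) * trace(b) - trace(b^-1 a b^-1 a b^2 a^-1 b) = -x^2*y^4*z + x^3*y^3 + x*y^5 + 2*x*y^3*z^2 - x^2*y^2*z - y^4*z - y^2*z^3 - 4*x*y^3 + 4*y^2*z + x*y - z
trace(b^2 a^-1 b^-2 a^-1 b^-1 a) = trace(b^-1 a b^2 a^-1 b^-2) * trace(a) - trace(b^-1 a b^2 a^-1 b^-2 a) = -x*y^3*z^2 + 2*x^2*y^2*z + y^4*z + y^2*z^3 - x^3*y - x*y^3 - x*y*z^2 - 4*y^2*z + 4*x*y + z

-x*y^3*z^2 + 2*x^2*y^2*z + y^4*z + y^2*z^3 - x^3*y - x*y^3 - x*y*z^2 - 4*y^2*z + 4*x*y + z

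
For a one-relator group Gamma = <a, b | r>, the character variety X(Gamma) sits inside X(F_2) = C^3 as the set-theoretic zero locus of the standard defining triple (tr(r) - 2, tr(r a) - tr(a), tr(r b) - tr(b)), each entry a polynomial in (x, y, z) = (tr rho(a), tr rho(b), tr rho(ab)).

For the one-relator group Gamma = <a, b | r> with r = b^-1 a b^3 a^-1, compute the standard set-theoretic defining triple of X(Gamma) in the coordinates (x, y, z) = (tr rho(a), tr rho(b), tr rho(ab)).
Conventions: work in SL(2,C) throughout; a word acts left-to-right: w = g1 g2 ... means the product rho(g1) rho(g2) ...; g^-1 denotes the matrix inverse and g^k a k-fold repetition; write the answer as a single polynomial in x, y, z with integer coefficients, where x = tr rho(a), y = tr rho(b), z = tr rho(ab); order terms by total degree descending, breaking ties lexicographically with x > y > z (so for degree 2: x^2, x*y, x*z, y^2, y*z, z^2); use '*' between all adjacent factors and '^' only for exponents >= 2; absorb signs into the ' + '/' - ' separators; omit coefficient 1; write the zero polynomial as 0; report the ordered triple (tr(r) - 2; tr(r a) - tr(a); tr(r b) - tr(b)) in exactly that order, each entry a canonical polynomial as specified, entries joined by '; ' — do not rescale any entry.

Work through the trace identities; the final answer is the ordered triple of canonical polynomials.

-x*y^3*z + x^2*y^2 + y^4 + y^2*z^2 + x*y*z - x^2 - 4*y^2 - z^2; y*z - 2*x; y^3 - 4*y

so trace(b^2) = trace(b) * trace(b) - trace(1) = y^2 - 2
so trace(b^3) = trace(b) * trace(b^2) - trace(b) = y^3 - 3*y
reduce: trace(b a b) = trace(b) * trace(a b) - trace(a) = y*z - x
trace(a b^3) = trace(b) * trace(b a b) - trace(b a) = y^2*z - x*y - z
trace(b a b^3) = trace(b) * trace(a b^3) - trace(a b^2) = y^3*z - x*y^2 - 2*y*z + x
so trace(a b a b) = trace(b a) * trace(b a) - trace(1)   [split at repeated b] = z^2 - 2
reduce: trace(a b a) = trace(a) * trace(b a) - trace(b) = x*z - y
so trace(a b a b^2) = trace(b) * trace(a b a b) - trace(a b a) = y*z^2 - x*z - y
so trace(b a b^3 a) = trace(b) * trace(a b a b^2) - trace(a b a b) = y^2*z^2 - x*y*z - y^2 - z^2 + 2
so trace(a b^3 a^-1 b) = trace(b a b^3) * trace(a) - trace(b a b^3 a) = x*y^3*z - x^2*y^2 - y^2*z^2 - x*y*z + x^2 + y^2 + z^2 - 2
reduce: trace(b^-1 a b^3 a^-1) = trace(a b^3 a^-1) * trace(b) - trace(a b^3 a^-1 b) = -x*y^3*z + x^2*y^2 + y^4 + y^2*z^2 + x*y*z - x^2 - 4*y^2 - z^2 + 2
assemble the triple (trace(r) - 2; trace(r a) - x; trace(r b) - y)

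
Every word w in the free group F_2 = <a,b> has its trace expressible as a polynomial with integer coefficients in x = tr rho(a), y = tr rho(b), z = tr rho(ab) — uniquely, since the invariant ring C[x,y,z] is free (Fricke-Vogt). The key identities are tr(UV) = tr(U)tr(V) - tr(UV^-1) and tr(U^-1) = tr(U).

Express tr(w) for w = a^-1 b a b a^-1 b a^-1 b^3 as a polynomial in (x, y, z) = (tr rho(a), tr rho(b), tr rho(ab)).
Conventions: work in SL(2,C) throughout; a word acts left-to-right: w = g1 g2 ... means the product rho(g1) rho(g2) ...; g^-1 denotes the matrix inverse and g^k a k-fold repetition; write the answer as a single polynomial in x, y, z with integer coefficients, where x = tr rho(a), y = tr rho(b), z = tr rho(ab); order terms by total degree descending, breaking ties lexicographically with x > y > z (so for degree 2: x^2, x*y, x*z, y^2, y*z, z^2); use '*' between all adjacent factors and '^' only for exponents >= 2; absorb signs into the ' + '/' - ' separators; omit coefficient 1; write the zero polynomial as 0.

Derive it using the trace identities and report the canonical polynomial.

reduce: tr(a b^2) = tr(b) tr(a b) - tr(a) = y*z - x
tr(b^2 a b) = tr(b) tr(a b^2) - tr(a b) = y^2*z - x*y - z
tr(b a b^3) = tr(b) tr(b^2 a b) - tr(b^2 a) = y^3*z - x*y^2 - 2*y*z + x
tr(b^4 a b) = tr(b) tr(b a b^3) - tr(b a b^2) = y^4*z - x*y^3 - 3*y^2*z + 2*x*y + z
tr(b^5 a b) = tr(b) tr(b^4 a b) - tr(b^4 a) = y^5*z - x*y^4 - 4*y^3*z + 3*x*y^2 + 3*y*z - x
tr(a b a b) = tr(a b) tr(a b) - tr(1)   [split at repeated a] = z^2 - 2
reduce: tr(a b a) = tr(a) tr(b a) - tr(b) = x*z - y
reduce: tr(a b a b^2) = tr(b) tr(a b a b) - tr(a b a) = y*z^2 - x*z - y
so tr(b^2 a b a b) = tr(b) tr(a b a b^2) - tr(a b a b) = y^2*z^2 - x*y*z - y^2 - z^2 + 2
reduce: tr(a b a b^4) = tr(b) tr(b^2 a b a b) - tr(b^2 a b a) = y^3*z^2 - x*y^2*z - y^3 - 2*y*z^2 + x*z + 3*y
tr(b^5 a b a) = tr(b) tr(a b a b^4) - tr(a b a b^3) = y^4*z^2 - x*y^3*z - y^4 - 3*y^2*z^2 + 2*x*y*z + 4*y^2 + z^2 - 2
tr(b^4 a b a^-1 b) = tr(b^5 a b) tr(a) - tr(b^5 a b a) = x*y^5*z - x^2*y^4 - y^4*z^2 - 3*x*y^3*z + 3*x^2*y^2 + y^4 + 3*y^2*z^2 + x*y*z - x^2 - 4*y^2 - z^2 + 2
so tr(b^2) = tr(b) tr(b) - tr(1) = y^2 - 2
tr(a b^2 a) = tr(a) tr(b^2 a) - tr(b^2) = x*y*z - x^2 - y^2 + 2
tr(a b^2 a b^2) = tr(b) tr(a b^2 a b) - tr(a b^2 a) = y^2*z^2 - 2*x*y*z + x^2 - 2
tr(b a b^2 a b^2) = tr(b) tr(a b^2 a b^2) - tr(a b^2 a b) = y^3*z^2 - 2*x*y^2*z + x^2*y - y*z^2 + x*z - y
reduce: tr(b a b^4 a b) = tr(b) tr(b a b^2 a b^2) - tr(b a b^2 a b) = y^4*z^2 - 2*x*y^3*z + x^2*y^2 - 2*y^2*z^2 + 3*x*y*z - x^2 - y^2 + 2
tr(a b a b a b) = tr(b a) tr(b a b a) - tr(b^-1 a^-1)   [split at repeated b] = z^3 - 3*z
so tr(a b a b a) = tr(a) tr(b a b a) - tr(b a b) = x*z^2 - y*z - x
tr(a b a b a b^2) = tr(b) tr(a b a b a b) - tr(a b a b a) = y*z^3 - x*z^2 - 2*y*z + x
reduce: tr(b a b a b a b^2) = tr(b) tr(a b a b a b^2) - tr(a b a b a b) = y^2*z^3 - x*y*z^2 - 2*y^2*z - z^3 + x*y + 3*z
tr(b a b^4 a b a) = tr(b) tr(b a b a b a b^2) - tr(b a b a b a b) = y^3*z^3 - x*y^2*z^2 - 2*y^3*z - 2*y*z^3 + x*y^2 + x*z^2 + 5*y*z - x
reduce: tr(b^4 a b a^-1 b a) = tr(b a b^4 a b) tr(a) - tr(b a b^4 a b a) = x*y^4*z^2 - 2*x^2*y^3*z - y^3*z^3 + x^3*y^2 - x*y^2*z^2 + 3*x^2*y*z + 2*y^3*z + 2*y*z^3 - x^3 - 2*x*y^2 - x*z^2 - 5*y*z + 3*x
tr(b a b a^-1 b a^-1 b^3) = tr(b^4 a b a^-1 b) tr(a) - tr(b^4 a b a^-1 b a) = x^2*y^5*z - x^3*y^4 - 2*x*y^4*z^2 - x^2*y^3*z + y^3*z^3 + 2*x^3*y^2 + x*y^4 + 4*x*y^2*z^2 - 2*x^2*y*z - 2*y^3*z - 2*y*z^3 - 2*x*y^2 + 5*y*z - x
tr(b^3 a b a b a^-1 b) = tr(b^4 a b a b) tr(a) - tr(b^4 a b a b a) = x*y^4*z^2 - x^2*y^3*z - y^3*z^3 - x*y^4 - 2*x*y^2*z^2 + 2*x^2*y*z + 2*y^3*z + 2*y*z^3 + 3*x*y^2 - 5*y*z - x
tr(a b a b^2 a) = tr(a) tr(b a b^2 a) - tr(b a b^2) = x*y*z^2 - x^2*z - y^2*z + z
tr(b a b a b^2 a b) = tr(b) tr(a b a b^2 a b) - tr(a b a b^2 a) = y^2*z^3 - 2*x*y*z^2 + x^2*z - y^2*z + x*y - z
tr(b a b^3 a b a b) = tr(b) tr(b a b a b^2 a b) - tr(b a b a b^2 a) = y^3*z^3 - 2*x*y^2*z^2 + x^2*y*z - y^3*z - y*z^3 + x*y^2 + x*z^2 + y*z - x
so tr(a b a b a b a b) = tr(a b a b) tr(a b a b) - tr(1)   [split at repeated a] = z^4 - 4*z^2 + 2
tr(a b a b a b a) = tr(a) tr(b a b a b a) - tr(b a b a b) = x*z^3 - y*z^2 - 2*x*z + y
reduce: tr(a b a b a b a b^2) = tr(b) tr(a b a b a b a b) - tr(a b a b a b a) = y*z^4 - x*z^3 - 3*y*z^2 + 2*x*z + y
reduce: tr(b a b^3 a b a b a) = tr(b) tr(a b a b a b a b^2) - tr(a b a b a b a b) = y^2*z^4 - x*y*z^3 - 3*y^2*z^2 - z^4 + 2*x*y*z + y^2 + 4*z^2 - 2
tr(b^3 a b a b a^-1 b a) = tr(b a b^3 a b a b) tr(a) - tr(b a b^3 a b a b a) = x*y^3*z^3 - 2*x^2*y^2*z^2 - y^2*z^4 + x^3*y*z - x*y^3*z + x^2*y^2 + x^2*z^2 + 3*y^2*z^2 + z^4 - x*y*z - x^2 - y^2 - 4*z^2 + 2
tr(b a b a^-1 b a^-1 b^3 a) = tr(b^3 a b a b a^-1 b) tr(a) - tr(b^3 a b a b a^-1 b a) = x^2*y^4*z^2 - x^3*y^3*z - 2*x*y^3*z^3 - x^2*y^4 + y^2*z^4 + x^3*y*z + 3*x*y^3*z + 2*x*y*z^3 + 2*x^2*y^2 - x^2*z^2 - 3*y^2*z^2 - z^4 - 4*x*y*z + y^2 + 4*z^2 - 2
reduce: tr(a^-1 b a b a^-1 b a^-1 b^3) = tr(b a b a^-1 b a^-1 b^3) tr(a) - tr(b a b a^-1 b a^-1 b^3 a) = x^3*y^5*z - x^4*y^4 - 3*x^2*y^4*z^2 + 3*x*y^3*z^3 + 2*x^4*y^2 + 2*x^2*y^4 + 4*x^2*y^2*z^2 - y^2*z^4 - 3*x^3*y*z - 5*x*y^3*z - 4*x*y*z^3 - 4*x^2*y^2 + x^2*z^2 + 3*y^2*z^2 + z^4 + 9*x*y*z - x^2 - y^2 - 4*z^2 + 2

x^3*y^5*z - x^4*y^4 - 3*x^2*y^4*z^2 + 3*x*y^3*z^3 + 2*x^4*y^2 + 2*x^2*y^4 + 4*x^2*y^2*z^2 - y^2*z^4 - 3*x^3*y*z - 5*x*y^3*z - 4*x*y*z^3 - 4*x^2*y^2 + x^2*z^2 + 3*y^2*z^2 + z^4 + 9*x*y*z - x^2 - y^2 - 4*z^2 + 2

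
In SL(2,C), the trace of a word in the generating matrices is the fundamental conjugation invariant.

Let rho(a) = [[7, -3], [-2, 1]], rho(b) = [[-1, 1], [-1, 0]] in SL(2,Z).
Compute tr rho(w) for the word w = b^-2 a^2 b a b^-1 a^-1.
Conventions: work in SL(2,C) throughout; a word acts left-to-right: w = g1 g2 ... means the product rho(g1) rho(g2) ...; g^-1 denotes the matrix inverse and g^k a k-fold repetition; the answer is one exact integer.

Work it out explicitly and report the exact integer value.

rho(b^-1) = [[0, -1], [1, -1]]
... * rho(b^-1) = [[0, -1], [1, -1]]  ->  [[-1, 1], [-1, 0]]
... * rho(a) = [[7, -3], [-2, 1]]  ->  [[-9, 4], [-7, 3]]
... * rho(a) = [[7, -3], [-2, 1]]  ->  [[-71, 31], [-55, 24]]
... * rho(b) = [[-1, 1], [-1, 0]]  ->  [[40, -71], [31, -55]]
... * rho(a) = [[7, -3], [-2, 1]]  ->  [[422, -191], [327, -148]]
... * rho(b^-1) = [[0, -1], [1, -1]]  ->  [[-191, -231], [-148, -179]]
... * rho(a^-1) = [[1, 3], [2, 7]]  ->  [[-653, -2190], [-506, -1697]]
tr = -653 + -1697 = -2350

-2350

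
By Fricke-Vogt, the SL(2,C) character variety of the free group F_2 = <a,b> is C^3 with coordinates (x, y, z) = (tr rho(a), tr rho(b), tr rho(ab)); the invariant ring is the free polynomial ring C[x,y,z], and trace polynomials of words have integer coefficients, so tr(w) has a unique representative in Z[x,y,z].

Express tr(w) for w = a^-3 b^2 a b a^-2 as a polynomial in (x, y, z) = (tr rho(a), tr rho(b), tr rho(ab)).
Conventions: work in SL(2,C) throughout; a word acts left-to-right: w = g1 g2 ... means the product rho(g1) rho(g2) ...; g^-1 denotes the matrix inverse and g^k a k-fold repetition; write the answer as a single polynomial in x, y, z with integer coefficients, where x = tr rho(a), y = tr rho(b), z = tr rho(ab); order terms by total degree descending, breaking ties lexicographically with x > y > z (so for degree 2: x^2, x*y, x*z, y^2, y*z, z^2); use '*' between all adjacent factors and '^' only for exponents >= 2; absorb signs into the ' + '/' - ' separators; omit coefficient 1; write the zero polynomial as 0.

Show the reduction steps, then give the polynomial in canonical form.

x^5*y^2*z - x^6*y - x^4*y*z^2 - 4*x^3*y^2*z + 5*x^4*y + 3*x^2*y*z^2 + x^3*z + 3*x*y^2*z - 6*x^2*y - y*z^2 - 2*x*z + y

trace(b a b) = trace(b) trace(a b) - trace(a) = y*z - x
next, trace(b^2 a b) = trace(b) trace(b a b) - trace(b a) = y^2*z - x*y - z
and trace(a b a b) = trace(b a) trace(b a) - trace(1)   [split at repeated b] = z^2 - 2
trace(a b a) = trace(a) trace(b a) - trace(b) = x*z - y
and trace(b^2 a b a) = trace(b) trace(a b a b) - trace(a b a) = y*z^2 - x*z - y
and trace(b^2 a b a^-1) = trace(b^2 a b) trace(a) - trace(b^2 a b a) = x*y^2*z - x^2*y - y*z^2 + y
and trace(b^2 a b a^-2) = trace(b^2 a b a^-1) trace(a) - trace(b^2 a b) = x^2*y^2*z - x^3*y - x*y*z^2 - y^2*z + 2*x*y + z
next, trace(b^2 a b a^-3) = trace(b^2 a b a^-2) trace(a) - trace(b^2 a b a^-1) = x^3*y^2*z - x^4*y - x^2*y*z^2 - 2*x*y^2*z + 3*x^2*y + y*z^2 + x*z - y
and trace(a^-3 b^2 a b a^-1) = trace(b^2 a b a^-3) trace(a) - trace(b^2 a b a^-2) = x^4*y^2*z - x^5*y - x^3*y*z^2 - 3*x^2*y^2*z + 4*x^3*y + 2*x*y*z^2 + x^2*z + y^2*z - 3*x*y - z
trace(a^-3 b^2 a b a^-2) = trace(a^-3 b^2 a b a^-1) trace(a) - trace(a^-3 b^2 a b) = x^5*y^2*z - x^6*y - x^4*y*z^2 - 4*x^3*y^2*z + 5*x^4*y + 3*x^2*y*z^2 + x^3*z + 3*x*y^2*z - 6*x^2*y - y*z^2 - 2*x*z + y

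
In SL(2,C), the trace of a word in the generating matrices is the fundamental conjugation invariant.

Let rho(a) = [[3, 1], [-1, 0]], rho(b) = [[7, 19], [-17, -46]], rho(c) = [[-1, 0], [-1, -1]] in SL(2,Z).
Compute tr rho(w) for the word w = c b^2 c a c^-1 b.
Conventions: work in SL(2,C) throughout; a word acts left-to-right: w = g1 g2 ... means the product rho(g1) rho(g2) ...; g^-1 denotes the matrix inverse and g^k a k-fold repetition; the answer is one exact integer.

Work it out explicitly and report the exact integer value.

23284

rho(c) = [[-1, 0], [-1, -1]]
... * rho(b) = [[7, 19], [-17, -46]]  ->  [[-7, -19], [10, 27]]
... * rho(b) = [[7, 19], [-17, -46]]  ->  [[274, 741], [-389, -1052]]
... * rho(c) = [[-1, 0], [-1, -1]]  ->  [[-1015, -741], [1441, 1052]]
... * rho(a) = [[3, 1], [-1, 0]]  ->  [[-2304, -1015], [3271, 1441]]
... * rho(c^-1) = [[-1, 0], [1, -1]]  ->  [[1289, 1015], [-1830, -1441]]
... * rho(b) = [[7, 19], [-17, -46]]  ->  [[-8232, -22199], [11687, 31516]]
tr = -8232 + 31516 = 23284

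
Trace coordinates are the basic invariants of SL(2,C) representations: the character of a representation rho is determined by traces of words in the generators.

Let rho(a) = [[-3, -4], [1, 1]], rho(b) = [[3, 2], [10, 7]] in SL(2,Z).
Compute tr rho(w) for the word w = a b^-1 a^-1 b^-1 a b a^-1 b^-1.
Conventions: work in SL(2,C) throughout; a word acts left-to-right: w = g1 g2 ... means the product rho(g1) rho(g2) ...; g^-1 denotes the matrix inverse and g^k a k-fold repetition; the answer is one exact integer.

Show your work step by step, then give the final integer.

rho(a) = [[-3, -4], [1, 1]]
... * rho(b^-1) = [[7, -2], [-10, 3]]  ->  [[19, -6], [-3, 1]]
... * rho(a^-1) = [[1, 4], [-1, -3]]  ->  [[25, 94], [-4, -15]]
... * rho(b^-1) = [[7, -2], [-10, 3]]  ->  [[-765, 232], [122, -37]]
... * rho(a) = [[-3, -4], [1, 1]]  ->  [[2527, 3292], [-403, -525]]
... * rho(b) = [[3, 2], [10, 7]]  ->  [[40501, 28098], [-6459, -4481]]
... * rho(a^-1) = [[1, 4], [-1, -3]]  ->  [[12403, 77710], [-1978, -12393]]
... * rho(b^-1) = [[7, -2], [-10, 3]]  ->  [[-690279, 208324], [110084, -33223]]
tr = -690279 + -33223 = -723502

-723502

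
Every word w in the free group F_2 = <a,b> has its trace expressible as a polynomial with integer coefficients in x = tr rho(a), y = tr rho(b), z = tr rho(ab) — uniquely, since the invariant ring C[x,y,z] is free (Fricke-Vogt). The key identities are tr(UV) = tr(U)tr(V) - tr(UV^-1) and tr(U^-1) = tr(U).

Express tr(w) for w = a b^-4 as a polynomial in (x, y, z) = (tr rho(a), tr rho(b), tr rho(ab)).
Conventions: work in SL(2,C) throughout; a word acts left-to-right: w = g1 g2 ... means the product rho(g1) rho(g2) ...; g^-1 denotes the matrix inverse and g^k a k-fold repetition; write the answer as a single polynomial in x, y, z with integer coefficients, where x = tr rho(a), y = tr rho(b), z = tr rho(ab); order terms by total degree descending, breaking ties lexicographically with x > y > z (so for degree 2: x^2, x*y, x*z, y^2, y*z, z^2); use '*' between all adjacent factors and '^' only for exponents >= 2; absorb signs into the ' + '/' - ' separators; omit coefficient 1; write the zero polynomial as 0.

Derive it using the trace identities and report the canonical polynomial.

x*y^4 - y^3*z - 3*x*y^2 + 2*y*z + x

tr(b^-1 a) = tr(a) * tr(b) - tr(a b)  (eliminate b^-1) = x*y - z
tr(a b^-2) = tr(b^-1 a) * tr(b) - tr(b^-1 a b)  (eliminate b^-1) = x*y^2 - y*z - x
tr(b^-1 a b^-2) = tr(a b^-2) * tr(b) - tr(a b^-1)  (eliminate b^-1) = x*y^3 - y^2*z - 2*x*y + z
tr(a b^-4) = tr(b^-1 a b^-2) * tr(b) - tr(b^-1 a b^-1)  (eliminate b^-1) = x*y^4 - y^3*z - 3*x*y^2 + 2*y*z + x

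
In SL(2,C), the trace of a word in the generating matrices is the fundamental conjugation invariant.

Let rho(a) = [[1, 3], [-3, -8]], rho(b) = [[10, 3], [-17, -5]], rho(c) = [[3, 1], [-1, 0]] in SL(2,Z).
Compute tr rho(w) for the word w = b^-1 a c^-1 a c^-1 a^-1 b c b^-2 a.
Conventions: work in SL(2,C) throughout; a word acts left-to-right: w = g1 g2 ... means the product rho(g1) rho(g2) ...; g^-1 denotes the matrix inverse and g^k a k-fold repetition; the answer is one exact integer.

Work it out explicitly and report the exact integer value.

-50818

rho(b^-1) = [[-5, -3], [17, 10]]
... * rho(a) = [[1, 3], [-3, -8]]  ->  [[4, 9], [-13, -29]]
... * rho(c^-1) = [[0, -1], [1, 3]]  ->  [[9, 23], [-29, -74]]
... * rho(a) = [[1, 3], [-3, -8]]  ->  [[-60, -157], [193, 505]]
... * rho(c^-1) = [[0, -1], [1, 3]]  ->  [[-157, -411], [505, 1322]]
... * rho(a^-1) = [[-8, -3], [3, 1]]  ->  [[23, 60], [-74, -193]]
... * rho(b) = [[10, 3], [-17, -5]]  ->  [[-790, -231], [2541, 743]]
... * rho(c) = [[3, 1], [-1, 0]]  ->  [[-2139, -790], [6880, 2541]]
... * rho(b^-1) = [[-5, -3], [17, 10]]  ->  [[-2735, -1483], [8797, 4770]]
... * rho(b^-1) = [[-5, -3], [17, 10]]  ->  [[-11536, -6625], [37105, 21309]]
... * rho(a) = [[1, 3], [-3, -8]]  ->  [[8339, 18392], [-26822, -59157]]
tr = 8339 + -59157 = -50818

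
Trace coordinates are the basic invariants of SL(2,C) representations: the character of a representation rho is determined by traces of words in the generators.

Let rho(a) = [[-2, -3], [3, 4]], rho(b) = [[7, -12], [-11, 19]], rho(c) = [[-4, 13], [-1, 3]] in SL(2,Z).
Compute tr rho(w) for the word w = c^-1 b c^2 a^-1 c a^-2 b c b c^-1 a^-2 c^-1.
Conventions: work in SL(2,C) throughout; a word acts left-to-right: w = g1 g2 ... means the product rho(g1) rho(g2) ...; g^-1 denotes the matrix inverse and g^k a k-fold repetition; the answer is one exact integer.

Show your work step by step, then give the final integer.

rho(c^-1) = [[3, -13], [1, -4]]
... * rho(b) = [[7, -12], [-11, 19]]  ->  [[164, -283], [51, -88]]
... * rho(c) = [[-4, 13], [-1, 3]]  ->  [[-373, 1283], [-116, 399]]
... * rho(c) = [[-4, 13], [-1, 3]]  ->  [[209, -1000], [65, -311]]
... * rho(a^-1) = [[4, 3], [-3, -2]]  ->  [[3836, 2627], [1193, 817]]
... * rho(c) = [[-4, 13], [-1, 3]]  ->  [[-17971, 57749], [-5589, 17960]]
... * rho(a^-1) = [[4, 3], [-3, -2]]  ->  [[-245131, -169411], [-76236, -52687]]
... * rho(a^-1) = [[4, 3], [-3, -2]]  ->  [[-472291, -396571], [-146883, -123334]]
... * rho(b) = [[7, -12], [-11, 19]]  ->  [[1056244, -1867357], [328493, -580750]]
... * rho(c) = [[-4, 13], [-1, 3]]  ->  [[-2357619, 8129101], [-733222, 2528159]]
... * rho(b) = [[7, -12], [-11, 19]]  ->  [[-105923444, 182744347], [-32942303, 56833685]]
... * rho(c^-1) = [[3, -13], [1, -4]]  ->  [[-135025985, 646027384], [-41993224, 200915199]]
... * rho(a^-1) = [[4, 3], [-3, -2]]  ->  [[-2478186092, -1697132723], [-770718493, -527810070]]
... * rho(a^-1) = [[4, 3], [-3, -2]]  ->  [[-4821346199, -4040292830], [-1499443762, -1256535339]]
... * rho(c^-1) = [[3, -13], [1, -4]]  ->  [[-18504331427, 78838671907], [-5754866625, 24518910262]]
tr = -18504331427 + 24518910262 = 6014578835

6014578835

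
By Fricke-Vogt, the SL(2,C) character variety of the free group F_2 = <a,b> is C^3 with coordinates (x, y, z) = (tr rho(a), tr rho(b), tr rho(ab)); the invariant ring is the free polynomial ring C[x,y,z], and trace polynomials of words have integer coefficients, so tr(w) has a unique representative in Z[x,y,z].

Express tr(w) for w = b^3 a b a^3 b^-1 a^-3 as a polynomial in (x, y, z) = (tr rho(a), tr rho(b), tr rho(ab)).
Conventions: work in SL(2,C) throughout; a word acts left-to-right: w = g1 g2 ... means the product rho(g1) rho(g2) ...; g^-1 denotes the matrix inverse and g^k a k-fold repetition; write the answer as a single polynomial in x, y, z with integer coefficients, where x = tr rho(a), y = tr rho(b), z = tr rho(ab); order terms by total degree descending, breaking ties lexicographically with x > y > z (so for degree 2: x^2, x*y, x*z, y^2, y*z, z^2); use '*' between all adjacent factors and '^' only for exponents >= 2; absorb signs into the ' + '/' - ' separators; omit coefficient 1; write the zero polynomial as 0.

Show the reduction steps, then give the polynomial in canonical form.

tr(a b a b) = tr(a b)*tr(a b) - tr(1) = z^2 - 2
so tr(a b a) = tr(a)*tr(b a) - tr(b) = x*z - y
so tr(a b a b^2) = tr(b)*tr(a b a b) - tr(a b a) = y*z^2 - x*z - y
tr(b^3 a b a) = tr(b)*tr(a b a b^2) - tr(a b a b) = y^2*z^2 - x*y*z - y^2 - z^2 + 2
so tr(a b^2) = tr(b)*tr(a b) - tr(a) = y*z - x
so tr(b^2 a b) = tr(b)*tr(a b^2) - tr(a b) = y^2*z - x*y - z
so tr(b a b a^2 b) = tr(a)*tr(b^2 a b a) - tr(b^2 a b) = x*y*z^2 - x^2*z - y^2*z + z
tr(b a b a^2) = tr(a)*tr(b a b a) - tr(b a b) = x*z^2 - y*z - x
tr(b^3 a b a^2) = tr(b)*tr(b a b a^2 b) - tr(b a b a^2) = x*y^2*z^2 - x^2*y*z - y^3*z - x*z^2 + 2*y*z + x
reduce: tr(a b a^3 b^3) = tr(a)*tr(b^3 a b a^2) - tr(b^3 a b a) = x^2*y^2*z^2 - x^3*y*z - x*y^3*z - x^2*z^2 - y^2*z^2 + 3*x*y*z + x^2 + y^2 + z^2 - 2
reduce: tr(a b a^3 b^2) = tr(a)*tr(a b^2 a b a) - tr(a b^2 a b) = x^2*y*z^2 - x^3*z - x*y^2*z - y*z^2 + 2*x*z + y
tr(b^3 a b a^3 b) = tr(b)*tr(a b a^3 b^3) - tr(a b a^3 b^2) = x^2*y^3*z^2 - x^3*y^2*z - x*y^4*z - 2*x^2*y*z^2 - y^3*z^2 + x^3*z + 4*x*y^2*z + x^2*y + y^3 + 2*y*z^2 - 2*x*z - 3*y
tr(b a b a b a) = tr(b a b a)*tr(b a) - tr(a b) = z^3 - 3*z
tr(a b a^2 b a b) = tr(a)*tr(b a b a b a) - tr(b a b a b) = x*z^3 - y*z^2 - 2*x*z + y
so tr(a^2) = tr(a)*tr(a) - tr(1) = x^2 - 2
tr(b a^2 b) = tr(b)*tr(a^2 b) - tr(a^2) = x*y*z - x^2 - y^2 + 2
so tr(a b a^2 b a) = tr(a)*tr(b a^2 b a) - tr(b a^2 b) = x^2*z^2 - 2*x*y*z + y^2 - 2
tr(a b a^2 b a b^2) = tr(b)*tr(a b a^2 b a b) - tr(a b a^2 b a) = x*y*z^3 - x^2*z^2 - y^2*z^2 + 2
tr(a b a b^3 a b a) = tr(b)*tr(a b a^2 b a b^2) - tr(a b a^2 b a b) = x*y^2*z^3 - x^2*y*z^2 - y^3*z^2 - x*z^3 + y*z^2 + 2*x*z + y
so tr(a b a b a b^2) = tr(b)*tr(a b a b a b) - tr(a b a b a) = y*z^3 - x*z^2 - 2*y*z + x
tr(a b a b^3 a b) = tr(b)*tr(a b a b a b^2) - tr(a b a b a b) = y^2*z^3 - x*y*z^2 - 2*y^2*z - z^3 + x*y + 3*z
so tr(b^3 a b a^3 b a) = tr(a)*tr(a b a b^3 a b a) - tr(a b a b^3 a b) = x^2*y^2*z^3 - x^3*y*z^2 - x*y^3*z^2 - x^2*z^3 - y^2*z^3 + 2*x*y*z^2 + 2*x^2*z + 2*y^2*z + z^3 - 3*z
tr(b^3 a b a^3 b a^-1) = tr(b^3 a b a^3 b)*tr(a) - tr(b^3 a b a^3 b a) = x^3*y^3*z^2 - x^4*y^2*z - x^2*y^4*z - x^2*y^2*z^3 - x^3*y*z^2 + x^4*z + 4*x^2*y^2*z + x^2*z^3 + y^2*z^3 + x^3*y + x*y^3 - 4*x^2*z - 2*y^2*z - z^3 - 3*x*y + 3*z
so tr(a^-2 b^3 a b a^3 b) = tr(b^3 a b a^3 b a^-1)*tr(a) - tr(b^3 a b a^3 b) = x^4*y^3*z^2 - x^5*y^2*z - x^3*y^4*z - x^3*y^2*z^3 - x^4*y*z^2 - x^2*y^3*z^2 + x^5*z + 5*x^3*y^2*z + x^3*z^3 + x*y^4*z + x*y^2*z^3 + x^4*y + x^2*y^3 + 2*x^2*y*z^2 + y^3*z^2 - 5*x^3*z - 6*x*y^2*z - x*z^3 - 4*x^2*y - y^3 - 2*y*z^2 + 5*x*z + 3*y
so tr(a^-1 b^3 a b a^3 b^-1 a^-1) = tr(a^-2 b^3 a b a^3)*tr(b) - tr(a^-2 b^3 a b a^3 b) = -x^4*y^3*z^2 + x^5*y^2*z + x^3*y^4*z + x^3*y^2*z^3 + x^4*y*z^2 + x^2*y^3*z^2 - x^5*z - 5*x^3*y^2*z - x^3*z^3 - x*y^4*z - x*y^2*z^3 - x^4*y - x^2*y^3 - 2*x^2*y*z^2 + 5*x^3*z + 5*x*y^2*z + x*z^3 + 4*x^2*y + y*z^2 - 5*x*z - y
so tr(a^-1 b^3 a b a^3 b^-1) = tr(a^-1 b^3 a b a^3)*tr(b) - tr(a^-1 b^3 a b a^3 b) = -x^3*y^3*z^2 + x^4*y^2*z + x^2*y^4*z + x^2*y^2*z^3 + x^3*y*z^2 + x*y^3*z^2 - x^4*z - 5*x^2*y^2*z - x^2*z^3 - y^4*z - y^2*z^3 - x^3*y - x*y^3 - x*y*z^2 + 4*x^2*z + 4*y^2*z + z^3 + 4*x*y - 3*z
so tr(b^3 a b a^3 b^-1 a^-3) = tr(a^-1 b^3 a b a^3 b^-1 a^-1)*tr(a) - tr(a^-1 b^3 a b a^3 b^-1) = -x^5*y^3*z^2 + x^6*y^2*z + x^4*y^4*z + x^4*y^2*z^3 + x^5*y*z^2 + 2*x^3*y^3*z^2 - x^6*z - 6*x^4*y^2*z - x^4*z^3 - 2*x^2*y^4*z - 2*x^2*y^2*z^3 - x^5*y - x^3*y^3 - 3*x^3*y*z^2 - x*y^3*z^2 + 6*x^4*z + 10*x^2*y^2*z + 2*x^2*z^3 + y^4*z + y^2*z^3 + 5*x^3*y + x*y^3 + 2*x*y*z^2 - 9*x^2*z - 4*y^2*z - z^3 - 5*x*y + 3*z

-x^5*y^3*z^2 + x^6*y^2*z + x^4*y^4*z + x^4*y^2*z^3 + x^5*y*z^2 + 2*x^3*y^3*z^2 - x^6*z - 6*x^4*y^2*z - x^4*z^3 - 2*x^2*y^4*z - 2*x^2*y^2*z^3 - x^5*y - x^3*y^3 - 3*x^3*y*z^2 - x*y^3*z^2 + 6*x^4*z + 10*x^2*y^2*z + 2*x^2*z^3 + y^4*z + y^2*z^3 + 5*x^3*y + x*y^3 + 2*x*y*z^2 - 9*x^2*z - 4*y^2*z - z^3 - 5*x*y + 3*z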